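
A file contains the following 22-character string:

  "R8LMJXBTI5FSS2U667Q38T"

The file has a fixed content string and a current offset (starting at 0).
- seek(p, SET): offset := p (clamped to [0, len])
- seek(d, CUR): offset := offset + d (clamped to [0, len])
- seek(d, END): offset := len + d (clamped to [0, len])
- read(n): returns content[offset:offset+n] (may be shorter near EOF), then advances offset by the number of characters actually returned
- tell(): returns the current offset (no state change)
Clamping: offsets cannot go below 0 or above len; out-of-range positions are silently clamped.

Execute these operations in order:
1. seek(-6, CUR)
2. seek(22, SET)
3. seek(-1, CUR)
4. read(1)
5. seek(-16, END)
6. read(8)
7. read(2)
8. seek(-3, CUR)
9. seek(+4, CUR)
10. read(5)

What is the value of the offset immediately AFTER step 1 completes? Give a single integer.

After 1 (seek(-6, CUR)): offset=0

Answer: 0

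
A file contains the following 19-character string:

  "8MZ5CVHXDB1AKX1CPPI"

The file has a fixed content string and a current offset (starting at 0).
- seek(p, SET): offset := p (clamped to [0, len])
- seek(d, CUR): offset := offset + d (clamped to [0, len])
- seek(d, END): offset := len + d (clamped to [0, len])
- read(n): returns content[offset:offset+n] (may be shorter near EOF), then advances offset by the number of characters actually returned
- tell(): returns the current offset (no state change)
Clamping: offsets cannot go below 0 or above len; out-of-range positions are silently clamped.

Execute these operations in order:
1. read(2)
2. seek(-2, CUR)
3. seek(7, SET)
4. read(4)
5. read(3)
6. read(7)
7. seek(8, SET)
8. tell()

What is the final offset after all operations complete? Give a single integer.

After 1 (read(2)): returned '8M', offset=2
After 2 (seek(-2, CUR)): offset=0
After 3 (seek(7, SET)): offset=7
After 4 (read(4)): returned 'XDB1', offset=11
After 5 (read(3)): returned 'AKX', offset=14
After 6 (read(7)): returned '1CPPI', offset=19
After 7 (seek(8, SET)): offset=8
After 8 (tell()): offset=8

Answer: 8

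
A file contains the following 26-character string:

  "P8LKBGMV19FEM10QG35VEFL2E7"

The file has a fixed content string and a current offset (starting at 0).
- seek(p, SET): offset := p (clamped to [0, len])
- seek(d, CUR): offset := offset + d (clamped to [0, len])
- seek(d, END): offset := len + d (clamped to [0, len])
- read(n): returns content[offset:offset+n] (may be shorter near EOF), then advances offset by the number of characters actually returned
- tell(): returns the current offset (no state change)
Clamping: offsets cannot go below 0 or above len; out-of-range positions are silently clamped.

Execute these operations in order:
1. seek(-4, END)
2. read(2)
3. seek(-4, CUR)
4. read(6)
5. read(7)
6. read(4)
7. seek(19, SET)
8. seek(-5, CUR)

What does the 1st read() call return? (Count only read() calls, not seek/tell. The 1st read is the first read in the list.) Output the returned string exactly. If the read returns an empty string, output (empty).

Answer: L2

Derivation:
After 1 (seek(-4, END)): offset=22
After 2 (read(2)): returned 'L2', offset=24
After 3 (seek(-4, CUR)): offset=20
After 4 (read(6)): returned 'EFL2E7', offset=26
After 5 (read(7)): returned '', offset=26
After 6 (read(4)): returned '', offset=26
After 7 (seek(19, SET)): offset=19
After 8 (seek(-5, CUR)): offset=14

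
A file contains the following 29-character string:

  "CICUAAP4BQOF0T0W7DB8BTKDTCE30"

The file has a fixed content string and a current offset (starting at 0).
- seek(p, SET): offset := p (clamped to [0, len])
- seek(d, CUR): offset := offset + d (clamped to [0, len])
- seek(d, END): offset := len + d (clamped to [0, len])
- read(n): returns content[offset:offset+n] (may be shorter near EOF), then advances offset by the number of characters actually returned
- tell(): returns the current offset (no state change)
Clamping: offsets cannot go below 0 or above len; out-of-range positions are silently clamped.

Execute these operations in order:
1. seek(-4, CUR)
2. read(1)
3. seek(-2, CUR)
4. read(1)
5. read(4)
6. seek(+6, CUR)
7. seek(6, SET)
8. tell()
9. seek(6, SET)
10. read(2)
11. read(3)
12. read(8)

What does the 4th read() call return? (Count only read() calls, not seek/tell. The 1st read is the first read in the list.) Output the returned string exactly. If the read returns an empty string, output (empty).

After 1 (seek(-4, CUR)): offset=0
After 2 (read(1)): returned 'C', offset=1
After 3 (seek(-2, CUR)): offset=0
After 4 (read(1)): returned 'C', offset=1
After 5 (read(4)): returned 'ICUA', offset=5
After 6 (seek(+6, CUR)): offset=11
After 7 (seek(6, SET)): offset=6
After 8 (tell()): offset=6
After 9 (seek(6, SET)): offset=6
After 10 (read(2)): returned 'P4', offset=8
After 11 (read(3)): returned 'BQO', offset=11
After 12 (read(8)): returned 'F0T0W7DB', offset=19

Answer: P4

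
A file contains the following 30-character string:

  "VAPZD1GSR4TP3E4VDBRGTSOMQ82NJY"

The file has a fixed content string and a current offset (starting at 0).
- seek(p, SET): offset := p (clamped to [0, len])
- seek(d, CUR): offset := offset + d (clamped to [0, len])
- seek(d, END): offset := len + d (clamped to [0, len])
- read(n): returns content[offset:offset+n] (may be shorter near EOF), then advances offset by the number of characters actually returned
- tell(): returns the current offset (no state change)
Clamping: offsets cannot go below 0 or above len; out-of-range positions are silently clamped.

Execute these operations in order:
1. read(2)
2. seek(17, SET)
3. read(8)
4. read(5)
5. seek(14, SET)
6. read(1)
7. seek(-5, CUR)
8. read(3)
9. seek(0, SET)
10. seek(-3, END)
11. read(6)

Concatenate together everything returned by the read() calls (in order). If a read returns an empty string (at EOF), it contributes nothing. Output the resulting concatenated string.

Answer: VABRGTSOMQ82NJY4TP3NJY

Derivation:
After 1 (read(2)): returned 'VA', offset=2
After 2 (seek(17, SET)): offset=17
After 3 (read(8)): returned 'BRGTSOMQ', offset=25
After 4 (read(5)): returned '82NJY', offset=30
After 5 (seek(14, SET)): offset=14
After 6 (read(1)): returned '4', offset=15
After 7 (seek(-5, CUR)): offset=10
After 8 (read(3)): returned 'TP3', offset=13
After 9 (seek(0, SET)): offset=0
After 10 (seek(-3, END)): offset=27
After 11 (read(6)): returned 'NJY', offset=30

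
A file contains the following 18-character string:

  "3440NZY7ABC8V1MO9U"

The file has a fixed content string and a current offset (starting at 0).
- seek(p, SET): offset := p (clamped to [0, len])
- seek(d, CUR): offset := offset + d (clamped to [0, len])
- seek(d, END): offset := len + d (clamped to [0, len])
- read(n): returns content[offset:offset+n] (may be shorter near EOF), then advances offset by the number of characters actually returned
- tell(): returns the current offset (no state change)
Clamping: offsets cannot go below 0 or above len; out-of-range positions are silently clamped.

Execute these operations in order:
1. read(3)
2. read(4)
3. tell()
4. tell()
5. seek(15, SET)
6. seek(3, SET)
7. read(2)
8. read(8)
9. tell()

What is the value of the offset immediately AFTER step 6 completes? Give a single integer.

Answer: 3

Derivation:
After 1 (read(3)): returned '344', offset=3
After 2 (read(4)): returned '0NZY', offset=7
After 3 (tell()): offset=7
After 4 (tell()): offset=7
After 5 (seek(15, SET)): offset=15
After 6 (seek(3, SET)): offset=3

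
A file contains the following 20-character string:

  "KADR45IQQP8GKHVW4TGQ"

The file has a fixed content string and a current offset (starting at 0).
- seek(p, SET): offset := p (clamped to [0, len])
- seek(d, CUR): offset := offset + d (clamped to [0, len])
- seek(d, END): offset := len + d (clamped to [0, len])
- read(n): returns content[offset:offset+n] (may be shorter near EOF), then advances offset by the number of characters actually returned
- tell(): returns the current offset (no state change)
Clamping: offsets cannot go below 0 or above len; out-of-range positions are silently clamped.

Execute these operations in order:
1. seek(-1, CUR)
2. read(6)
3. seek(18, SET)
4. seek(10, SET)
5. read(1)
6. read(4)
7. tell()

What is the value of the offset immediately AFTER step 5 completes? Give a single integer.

Answer: 11

Derivation:
After 1 (seek(-1, CUR)): offset=0
After 2 (read(6)): returned 'KADR45', offset=6
After 3 (seek(18, SET)): offset=18
After 4 (seek(10, SET)): offset=10
After 5 (read(1)): returned '8', offset=11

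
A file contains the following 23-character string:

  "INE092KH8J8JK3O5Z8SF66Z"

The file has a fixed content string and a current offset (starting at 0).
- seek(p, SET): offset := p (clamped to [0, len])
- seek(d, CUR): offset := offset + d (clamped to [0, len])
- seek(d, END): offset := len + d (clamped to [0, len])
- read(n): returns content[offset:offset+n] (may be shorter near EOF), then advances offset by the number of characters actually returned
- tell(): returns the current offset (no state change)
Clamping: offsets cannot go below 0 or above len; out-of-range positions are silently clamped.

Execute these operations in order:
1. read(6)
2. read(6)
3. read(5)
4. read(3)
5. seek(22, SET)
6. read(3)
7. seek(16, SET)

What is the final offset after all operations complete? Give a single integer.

Answer: 16

Derivation:
After 1 (read(6)): returned 'INE092', offset=6
After 2 (read(6)): returned 'KH8J8J', offset=12
After 3 (read(5)): returned 'K3O5Z', offset=17
After 4 (read(3)): returned '8SF', offset=20
After 5 (seek(22, SET)): offset=22
After 6 (read(3)): returned 'Z', offset=23
After 7 (seek(16, SET)): offset=16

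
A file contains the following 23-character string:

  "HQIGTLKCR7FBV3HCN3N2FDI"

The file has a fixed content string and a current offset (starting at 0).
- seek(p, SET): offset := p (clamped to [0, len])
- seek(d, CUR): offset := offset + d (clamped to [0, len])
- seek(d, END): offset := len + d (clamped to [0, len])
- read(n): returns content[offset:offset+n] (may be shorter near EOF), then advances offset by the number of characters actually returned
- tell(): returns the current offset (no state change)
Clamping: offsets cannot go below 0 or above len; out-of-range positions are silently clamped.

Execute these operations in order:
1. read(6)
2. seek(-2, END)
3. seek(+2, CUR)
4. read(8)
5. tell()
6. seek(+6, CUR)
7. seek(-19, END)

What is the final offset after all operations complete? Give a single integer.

Answer: 4

Derivation:
After 1 (read(6)): returned 'HQIGTL', offset=6
After 2 (seek(-2, END)): offset=21
After 3 (seek(+2, CUR)): offset=23
After 4 (read(8)): returned '', offset=23
After 5 (tell()): offset=23
After 6 (seek(+6, CUR)): offset=23
After 7 (seek(-19, END)): offset=4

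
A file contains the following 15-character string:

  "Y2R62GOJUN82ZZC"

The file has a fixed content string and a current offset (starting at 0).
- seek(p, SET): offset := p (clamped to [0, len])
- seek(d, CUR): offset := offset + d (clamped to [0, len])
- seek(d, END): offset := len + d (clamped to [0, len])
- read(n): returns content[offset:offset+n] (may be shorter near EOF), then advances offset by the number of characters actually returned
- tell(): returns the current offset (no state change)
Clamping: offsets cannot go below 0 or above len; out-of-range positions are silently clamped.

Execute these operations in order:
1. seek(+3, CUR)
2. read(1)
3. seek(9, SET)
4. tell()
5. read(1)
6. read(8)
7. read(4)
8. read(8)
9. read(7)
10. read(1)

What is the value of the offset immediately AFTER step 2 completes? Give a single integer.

After 1 (seek(+3, CUR)): offset=3
After 2 (read(1)): returned '6', offset=4

Answer: 4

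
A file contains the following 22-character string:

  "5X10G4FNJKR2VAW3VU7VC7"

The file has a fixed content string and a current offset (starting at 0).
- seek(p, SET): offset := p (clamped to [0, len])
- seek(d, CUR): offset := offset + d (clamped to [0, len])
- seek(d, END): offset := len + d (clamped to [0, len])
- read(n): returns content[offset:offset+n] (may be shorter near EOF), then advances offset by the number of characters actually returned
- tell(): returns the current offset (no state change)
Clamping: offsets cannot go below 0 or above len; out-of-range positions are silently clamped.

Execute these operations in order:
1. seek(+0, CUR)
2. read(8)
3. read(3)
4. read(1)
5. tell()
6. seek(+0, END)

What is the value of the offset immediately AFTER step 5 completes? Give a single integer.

Answer: 12

Derivation:
After 1 (seek(+0, CUR)): offset=0
After 2 (read(8)): returned '5X10G4FN', offset=8
After 3 (read(3)): returned 'JKR', offset=11
After 4 (read(1)): returned '2', offset=12
After 5 (tell()): offset=12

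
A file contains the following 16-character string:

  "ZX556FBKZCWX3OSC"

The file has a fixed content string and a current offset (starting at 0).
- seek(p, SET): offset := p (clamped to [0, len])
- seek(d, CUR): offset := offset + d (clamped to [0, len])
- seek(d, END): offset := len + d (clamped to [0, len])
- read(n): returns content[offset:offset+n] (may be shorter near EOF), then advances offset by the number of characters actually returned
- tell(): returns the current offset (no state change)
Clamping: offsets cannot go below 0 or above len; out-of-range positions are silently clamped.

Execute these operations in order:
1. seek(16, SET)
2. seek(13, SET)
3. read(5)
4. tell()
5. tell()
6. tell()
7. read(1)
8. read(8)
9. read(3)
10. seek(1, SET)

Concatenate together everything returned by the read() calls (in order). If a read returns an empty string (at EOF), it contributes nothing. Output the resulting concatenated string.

Answer: OSC

Derivation:
After 1 (seek(16, SET)): offset=16
After 2 (seek(13, SET)): offset=13
After 3 (read(5)): returned 'OSC', offset=16
After 4 (tell()): offset=16
After 5 (tell()): offset=16
After 6 (tell()): offset=16
After 7 (read(1)): returned '', offset=16
After 8 (read(8)): returned '', offset=16
After 9 (read(3)): returned '', offset=16
After 10 (seek(1, SET)): offset=1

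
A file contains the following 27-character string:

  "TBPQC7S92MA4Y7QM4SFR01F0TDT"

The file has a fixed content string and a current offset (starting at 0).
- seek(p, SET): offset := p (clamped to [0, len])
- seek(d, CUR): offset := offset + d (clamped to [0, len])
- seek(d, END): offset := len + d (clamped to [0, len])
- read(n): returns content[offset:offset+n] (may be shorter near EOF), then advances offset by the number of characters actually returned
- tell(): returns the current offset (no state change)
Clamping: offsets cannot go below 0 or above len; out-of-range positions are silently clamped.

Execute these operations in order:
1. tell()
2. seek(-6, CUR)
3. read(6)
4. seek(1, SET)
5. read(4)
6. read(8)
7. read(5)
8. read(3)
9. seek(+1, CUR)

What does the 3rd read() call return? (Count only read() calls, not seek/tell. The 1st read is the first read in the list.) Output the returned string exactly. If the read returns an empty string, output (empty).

Answer: 7S92MA4Y

Derivation:
After 1 (tell()): offset=0
After 2 (seek(-6, CUR)): offset=0
After 3 (read(6)): returned 'TBPQC7', offset=6
After 4 (seek(1, SET)): offset=1
After 5 (read(4)): returned 'BPQC', offset=5
After 6 (read(8)): returned '7S92MA4Y', offset=13
After 7 (read(5)): returned '7QM4S', offset=18
After 8 (read(3)): returned 'FR0', offset=21
After 9 (seek(+1, CUR)): offset=22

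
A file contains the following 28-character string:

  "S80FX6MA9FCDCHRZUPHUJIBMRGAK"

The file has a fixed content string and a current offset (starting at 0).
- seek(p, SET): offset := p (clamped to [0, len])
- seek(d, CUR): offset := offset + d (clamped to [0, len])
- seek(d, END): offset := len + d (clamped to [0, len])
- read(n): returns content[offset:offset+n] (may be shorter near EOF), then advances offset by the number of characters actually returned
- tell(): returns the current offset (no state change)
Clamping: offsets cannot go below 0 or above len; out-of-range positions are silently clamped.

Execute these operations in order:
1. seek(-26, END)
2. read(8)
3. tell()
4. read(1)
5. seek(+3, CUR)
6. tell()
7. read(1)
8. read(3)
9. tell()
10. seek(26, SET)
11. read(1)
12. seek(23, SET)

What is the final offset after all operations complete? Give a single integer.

After 1 (seek(-26, END)): offset=2
After 2 (read(8)): returned '0FX6MA9F', offset=10
After 3 (tell()): offset=10
After 4 (read(1)): returned 'C', offset=11
After 5 (seek(+3, CUR)): offset=14
After 6 (tell()): offset=14
After 7 (read(1)): returned 'R', offset=15
After 8 (read(3)): returned 'ZUP', offset=18
After 9 (tell()): offset=18
After 10 (seek(26, SET)): offset=26
After 11 (read(1)): returned 'A', offset=27
After 12 (seek(23, SET)): offset=23

Answer: 23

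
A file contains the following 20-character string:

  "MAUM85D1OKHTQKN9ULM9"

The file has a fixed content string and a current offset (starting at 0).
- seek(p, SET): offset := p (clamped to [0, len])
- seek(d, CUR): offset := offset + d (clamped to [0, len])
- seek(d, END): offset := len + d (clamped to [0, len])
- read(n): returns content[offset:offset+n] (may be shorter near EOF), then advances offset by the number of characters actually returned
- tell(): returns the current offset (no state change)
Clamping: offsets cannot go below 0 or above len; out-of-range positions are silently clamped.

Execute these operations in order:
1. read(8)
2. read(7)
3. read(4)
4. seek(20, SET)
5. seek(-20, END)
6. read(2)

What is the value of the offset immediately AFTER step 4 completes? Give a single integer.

After 1 (read(8)): returned 'MAUM85D1', offset=8
After 2 (read(7)): returned 'OKHTQKN', offset=15
After 3 (read(4)): returned '9ULM', offset=19
After 4 (seek(20, SET)): offset=20

Answer: 20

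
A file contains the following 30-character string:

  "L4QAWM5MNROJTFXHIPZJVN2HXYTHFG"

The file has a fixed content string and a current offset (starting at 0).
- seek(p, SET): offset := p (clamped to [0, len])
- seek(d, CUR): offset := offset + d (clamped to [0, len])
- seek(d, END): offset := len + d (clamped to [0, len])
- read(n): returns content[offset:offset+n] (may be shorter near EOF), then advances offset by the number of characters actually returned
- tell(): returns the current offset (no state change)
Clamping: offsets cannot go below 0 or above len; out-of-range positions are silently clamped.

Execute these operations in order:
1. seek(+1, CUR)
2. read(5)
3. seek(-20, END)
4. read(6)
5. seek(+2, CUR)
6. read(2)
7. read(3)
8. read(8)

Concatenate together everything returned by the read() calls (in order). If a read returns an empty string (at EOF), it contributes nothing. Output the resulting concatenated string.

Answer: 4QAWMOJTFXHZJVN2HXYTHFG

Derivation:
After 1 (seek(+1, CUR)): offset=1
After 2 (read(5)): returned '4QAWM', offset=6
After 3 (seek(-20, END)): offset=10
After 4 (read(6)): returned 'OJTFXH', offset=16
After 5 (seek(+2, CUR)): offset=18
After 6 (read(2)): returned 'ZJ', offset=20
After 7 (read(3)): returned 'VN2', offset=23
After 8 (read(8)): returned 'HXYTHFG', offset=30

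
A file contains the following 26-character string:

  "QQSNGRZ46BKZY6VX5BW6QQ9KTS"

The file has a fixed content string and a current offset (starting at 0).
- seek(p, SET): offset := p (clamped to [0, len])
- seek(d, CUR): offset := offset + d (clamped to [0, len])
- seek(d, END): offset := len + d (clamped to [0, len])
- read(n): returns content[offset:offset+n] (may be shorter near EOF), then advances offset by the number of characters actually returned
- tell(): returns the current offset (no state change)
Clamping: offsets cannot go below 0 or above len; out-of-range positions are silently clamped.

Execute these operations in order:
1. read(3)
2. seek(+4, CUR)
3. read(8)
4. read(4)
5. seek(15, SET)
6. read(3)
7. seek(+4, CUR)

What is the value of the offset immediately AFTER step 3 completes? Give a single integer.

Answer: 15

Derivation:
After 1 (read(3)): returned 'QQS', offset=3
After 2 (seek(+4, CUR)): offset=7
After 3 (read(8)): returned '46BKZY6V', offset=15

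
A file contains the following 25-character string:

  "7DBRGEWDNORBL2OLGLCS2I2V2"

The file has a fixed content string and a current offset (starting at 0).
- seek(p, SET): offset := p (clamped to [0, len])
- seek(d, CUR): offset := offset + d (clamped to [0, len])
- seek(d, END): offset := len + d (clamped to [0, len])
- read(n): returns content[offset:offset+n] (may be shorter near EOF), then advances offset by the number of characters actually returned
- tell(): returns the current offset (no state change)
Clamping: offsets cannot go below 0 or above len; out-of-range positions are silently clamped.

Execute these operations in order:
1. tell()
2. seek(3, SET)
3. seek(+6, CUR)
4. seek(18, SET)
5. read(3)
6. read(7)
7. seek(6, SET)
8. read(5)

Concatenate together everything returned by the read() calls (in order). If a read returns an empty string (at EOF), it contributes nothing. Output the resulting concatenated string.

After 1 (tell()): offset=0
After 2 (seek(3, SET)): offset=3
After 3 (seek(+6, CUR)): offset=9
After 4 (seek(18, SET)): offset=18
After 5 (read(3)): returned 'CS2', offset=21
After 6 (read(7)): returned 'I2V2', offset=25
After 7 (seek(6, SET)): offset=6
After 8 (read(5)): returned 'WDNOR', offset=11

Answer: CS2I2V2WDNOR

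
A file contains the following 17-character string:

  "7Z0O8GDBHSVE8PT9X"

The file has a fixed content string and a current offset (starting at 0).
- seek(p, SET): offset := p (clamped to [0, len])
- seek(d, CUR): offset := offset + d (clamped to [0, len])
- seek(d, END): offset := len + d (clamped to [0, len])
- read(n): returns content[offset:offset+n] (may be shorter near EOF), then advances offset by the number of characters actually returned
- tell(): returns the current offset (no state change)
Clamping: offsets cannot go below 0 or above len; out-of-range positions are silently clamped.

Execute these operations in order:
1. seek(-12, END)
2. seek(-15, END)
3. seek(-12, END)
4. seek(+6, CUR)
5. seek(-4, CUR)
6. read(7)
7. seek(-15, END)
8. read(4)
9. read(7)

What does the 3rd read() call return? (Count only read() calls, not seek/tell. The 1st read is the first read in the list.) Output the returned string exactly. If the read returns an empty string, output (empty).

Answer: DBHSVE8

Derivation:
After 1 (seek(-12, END)): offset=5
After 2 (seek(-15, END)): offset=2
After 3 (seek(-12, END)): offset=5
After 4 (seek(+6, CUR)): offset=11
After 5 (seek(-4, CUR)): offset=7
After 6 (read(7)): returned 'BHSVE8P', offset=14
After 7 (seek(-15, END)): offset=2
After 8 (read(4)): returned '0O8G', offset=6
After 9 (read(7)): returned 'DBHSVE8', offset=13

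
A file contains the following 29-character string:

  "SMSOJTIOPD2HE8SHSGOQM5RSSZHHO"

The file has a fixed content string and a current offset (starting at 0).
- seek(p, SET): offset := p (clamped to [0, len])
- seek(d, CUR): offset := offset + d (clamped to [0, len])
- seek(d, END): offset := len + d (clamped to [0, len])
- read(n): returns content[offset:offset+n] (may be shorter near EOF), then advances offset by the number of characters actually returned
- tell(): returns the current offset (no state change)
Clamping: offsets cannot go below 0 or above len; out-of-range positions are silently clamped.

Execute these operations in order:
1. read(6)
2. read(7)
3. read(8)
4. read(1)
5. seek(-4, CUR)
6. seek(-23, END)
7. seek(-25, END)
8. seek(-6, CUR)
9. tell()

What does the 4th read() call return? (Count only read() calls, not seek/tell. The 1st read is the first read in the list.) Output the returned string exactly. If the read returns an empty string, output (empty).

Answer: 5

Derivation:
After 1 (read(6)): returned 'SMSOJT', offset=6
After 2 (read(7)): returned 'IOPD2HE', offset=13
After 3 (read(8)): returned '8SHSGOQM', offset=21
After 4 (read(1)): returned '5', offset=22
After 5 (seek(-4, CUR)): offset=18
After 6 (seek(-23, END)): offset=6
After 7 (seek(-25, END)): offset=4
After 8 (seek(-6, CUR)): offset=0
After 9 (tell()): offset=0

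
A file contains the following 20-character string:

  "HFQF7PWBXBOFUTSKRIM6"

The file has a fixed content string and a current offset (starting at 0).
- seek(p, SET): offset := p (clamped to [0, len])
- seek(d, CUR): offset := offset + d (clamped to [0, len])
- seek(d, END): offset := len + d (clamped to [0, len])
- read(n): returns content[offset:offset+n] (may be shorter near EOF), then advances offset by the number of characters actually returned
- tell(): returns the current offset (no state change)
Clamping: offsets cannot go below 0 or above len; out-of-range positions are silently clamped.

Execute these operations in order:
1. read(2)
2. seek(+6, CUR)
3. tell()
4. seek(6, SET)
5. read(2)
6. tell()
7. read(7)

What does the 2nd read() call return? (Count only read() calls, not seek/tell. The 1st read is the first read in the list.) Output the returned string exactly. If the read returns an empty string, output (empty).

After 1 (read(2)): returned 'HF', offset=2
After 2 (seek(+6, CUR)): offset=8
After 3 (tell()): offset=8
After 4 (seek(6, SET)): offset=6
After 5 (read(2)): returned 'WB', offset=8
After 6 (tell()): offset=8
After 7 (read(7)): returned 'XBOFUTS', offset=15

Answer: WB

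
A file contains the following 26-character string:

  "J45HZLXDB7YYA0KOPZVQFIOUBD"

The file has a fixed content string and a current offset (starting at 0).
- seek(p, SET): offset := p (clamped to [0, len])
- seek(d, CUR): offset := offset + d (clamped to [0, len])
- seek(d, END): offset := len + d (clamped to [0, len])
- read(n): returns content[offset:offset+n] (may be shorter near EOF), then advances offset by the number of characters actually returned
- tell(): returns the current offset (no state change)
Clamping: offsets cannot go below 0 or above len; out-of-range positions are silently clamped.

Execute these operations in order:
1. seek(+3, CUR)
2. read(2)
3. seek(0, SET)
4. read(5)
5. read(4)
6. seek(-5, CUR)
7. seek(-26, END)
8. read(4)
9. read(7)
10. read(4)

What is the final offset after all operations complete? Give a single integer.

Answer: 15

Derivation:
After 1 (seek(+3, CUR)): offset=3
After 2 (read(2)): returned 'HZ', offset=5
After 3 (seek(0, SET)): offset=0
After 4 (read(5)): returned 'J45HZ', offset=5
After 5 (read(4)): returned 'LXDB', offset=9
After 6 (seek(-5, CUR)): offset=4
After 7 (seek(-26, END)): offset=0
After 8 (read(4)): returned 'J45H', offset=4
After 9 (read(7)): returned 'ZLXDB7Y', offset=11
After 10 (read(4)): returned 'YA0K', offset=15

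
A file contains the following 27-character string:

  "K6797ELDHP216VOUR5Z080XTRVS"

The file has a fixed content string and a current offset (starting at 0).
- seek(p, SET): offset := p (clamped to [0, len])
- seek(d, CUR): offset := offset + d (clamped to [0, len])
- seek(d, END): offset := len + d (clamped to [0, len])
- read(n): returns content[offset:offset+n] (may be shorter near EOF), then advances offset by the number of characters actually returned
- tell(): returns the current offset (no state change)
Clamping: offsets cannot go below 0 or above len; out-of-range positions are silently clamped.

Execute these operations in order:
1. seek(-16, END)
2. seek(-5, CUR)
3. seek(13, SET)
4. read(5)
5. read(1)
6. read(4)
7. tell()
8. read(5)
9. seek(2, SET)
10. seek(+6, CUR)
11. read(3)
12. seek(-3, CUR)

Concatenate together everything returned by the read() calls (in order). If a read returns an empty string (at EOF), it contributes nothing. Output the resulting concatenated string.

After 1 (seek(-16, END)): offset=11
After 2 (seek(-5, CUR)): offset=6
After 3 (seek(13, SET)): offset=13
After 4 (read(5)): returned 'VOUR5', offset=18
After 5 (read(1)): returned 'Z', offset=19
After 6 (read(4)): returned '080X', offset=23
After 7 (tell()): offset=23
After 8 (read(5)): returned 'TRVS', offset=27
After 9 (seek(2, SET)): offset=2
After 10 (seek(+6, CUR)): offset=8
After 11 (read(3)): returned 'HP2', offset=11
After 12 (seek(-3, CUR)): offset=8

Answer: VOUR5Z080XTRVSHP2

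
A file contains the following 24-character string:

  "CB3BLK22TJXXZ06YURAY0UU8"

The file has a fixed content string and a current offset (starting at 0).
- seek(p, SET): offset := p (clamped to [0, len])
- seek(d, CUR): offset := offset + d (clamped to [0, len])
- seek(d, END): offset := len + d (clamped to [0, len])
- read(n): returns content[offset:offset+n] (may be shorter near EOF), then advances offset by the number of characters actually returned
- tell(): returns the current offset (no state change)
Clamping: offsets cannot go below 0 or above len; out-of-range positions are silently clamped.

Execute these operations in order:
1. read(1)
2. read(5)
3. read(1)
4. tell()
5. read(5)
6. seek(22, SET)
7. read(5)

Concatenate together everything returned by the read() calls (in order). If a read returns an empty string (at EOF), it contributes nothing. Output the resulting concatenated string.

After 1 (read(1)): returned 'C', offset=1
After 2 (read(5)): returned 'B3BLK', offset=6
After 3 (read(1)): returned '2', offset=7
After 4 (tell()): offset=7
After 5 (read(5)): returned '2TJXX', offset=12
After 6 (seek(22, SET)): offset=22
After 7 (read(5)): returned 'U8', offset=24

Answer: CB3BLK22TJXXU8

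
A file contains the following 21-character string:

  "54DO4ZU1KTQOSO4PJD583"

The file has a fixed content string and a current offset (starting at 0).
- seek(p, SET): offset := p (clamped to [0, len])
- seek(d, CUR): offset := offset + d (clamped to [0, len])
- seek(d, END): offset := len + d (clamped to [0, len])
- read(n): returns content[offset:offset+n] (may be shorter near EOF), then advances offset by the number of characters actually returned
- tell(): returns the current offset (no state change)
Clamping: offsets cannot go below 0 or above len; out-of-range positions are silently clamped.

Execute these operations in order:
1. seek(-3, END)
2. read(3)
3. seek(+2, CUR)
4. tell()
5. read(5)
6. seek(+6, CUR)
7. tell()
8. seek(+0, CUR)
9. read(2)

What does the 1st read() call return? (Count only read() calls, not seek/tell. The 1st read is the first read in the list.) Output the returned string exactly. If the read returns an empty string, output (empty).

Answer: 583

Derivation:
After 1 (seek(-3, END)): offset=18
After 2 (read(3)): returned '583', offset=21
After 3 (seek(+2, CUR)): offset=21
After 4 (tell()): offset=21
After 5 (read(5)): returned '', offset=21
After 6 (seek(+6, CUR)): offset=21
After 7 (tell()): offset=21
After 8 (seek(+0, CUR)): offset=21
After 9 (read(2)): returned '', offset=21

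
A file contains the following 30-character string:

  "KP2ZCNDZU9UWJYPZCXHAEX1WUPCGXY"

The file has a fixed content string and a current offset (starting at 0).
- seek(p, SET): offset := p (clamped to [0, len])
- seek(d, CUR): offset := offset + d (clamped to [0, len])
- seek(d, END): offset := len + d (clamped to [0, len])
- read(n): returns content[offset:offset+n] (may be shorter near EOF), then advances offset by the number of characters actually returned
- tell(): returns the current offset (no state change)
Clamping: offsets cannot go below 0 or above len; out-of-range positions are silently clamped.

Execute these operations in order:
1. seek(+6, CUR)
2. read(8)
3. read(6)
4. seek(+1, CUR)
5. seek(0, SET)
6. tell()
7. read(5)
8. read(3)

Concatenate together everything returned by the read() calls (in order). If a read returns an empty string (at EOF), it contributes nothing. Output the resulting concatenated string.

Answer: DZU9UWJYPZCXHAKP2ZCNDZ

Derivation:
After 1 (seek(+6, CUR)): offset=6
After 2 (read(8)): returned 'DZU9UWJY', offset=14
After 3 (read(6)): returned 'PZCXHA', offset=20
After 4 (seek(+1, CUR)): offset=21
After 5 (seek(0, SET)): offset=0
After 6 (tell()): offset=0
After 7 (read(5)): returned 'KP2ZC', offset=5
After 8 (read(3)): returned 'NDZ', offset=8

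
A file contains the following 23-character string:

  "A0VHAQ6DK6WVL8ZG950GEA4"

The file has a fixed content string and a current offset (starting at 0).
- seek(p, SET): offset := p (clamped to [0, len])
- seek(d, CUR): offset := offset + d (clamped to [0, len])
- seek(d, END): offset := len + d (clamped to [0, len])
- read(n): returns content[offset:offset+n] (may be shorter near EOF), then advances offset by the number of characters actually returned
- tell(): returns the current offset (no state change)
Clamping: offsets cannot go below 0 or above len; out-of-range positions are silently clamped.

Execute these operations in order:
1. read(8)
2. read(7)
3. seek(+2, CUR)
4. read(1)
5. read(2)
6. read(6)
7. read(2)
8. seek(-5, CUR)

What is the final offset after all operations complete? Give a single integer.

Answer: 18

Derivation:
After 1 (read(8)): returned 'A0VHAQ6D', offset=8
After 2 (read(7)): returned 'K6WVL8Z', offset=15
After 3 (seek(+2, CUR)): offset=17
After 4 (read(1)): returned '5', offset=18
After 5 (read(2)): returned '0G', offset=20
After 6 (read(6)): returned 'EA4', offset=23
After 7 (read(2)): returned '', offset=23
After 8 (seek(-5, CUR)): offset=18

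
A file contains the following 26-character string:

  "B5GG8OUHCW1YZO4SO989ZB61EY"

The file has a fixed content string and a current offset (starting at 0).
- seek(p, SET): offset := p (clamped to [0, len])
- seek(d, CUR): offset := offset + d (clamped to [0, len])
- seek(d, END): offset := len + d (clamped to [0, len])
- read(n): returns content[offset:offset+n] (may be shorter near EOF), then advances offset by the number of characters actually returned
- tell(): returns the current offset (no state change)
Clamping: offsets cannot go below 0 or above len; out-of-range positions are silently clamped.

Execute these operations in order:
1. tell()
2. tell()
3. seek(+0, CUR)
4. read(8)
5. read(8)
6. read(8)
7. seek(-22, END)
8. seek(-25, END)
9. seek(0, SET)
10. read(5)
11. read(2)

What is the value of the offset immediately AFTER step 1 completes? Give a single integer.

Answer: 0

Derivation:
After 1 (tell()): offset=0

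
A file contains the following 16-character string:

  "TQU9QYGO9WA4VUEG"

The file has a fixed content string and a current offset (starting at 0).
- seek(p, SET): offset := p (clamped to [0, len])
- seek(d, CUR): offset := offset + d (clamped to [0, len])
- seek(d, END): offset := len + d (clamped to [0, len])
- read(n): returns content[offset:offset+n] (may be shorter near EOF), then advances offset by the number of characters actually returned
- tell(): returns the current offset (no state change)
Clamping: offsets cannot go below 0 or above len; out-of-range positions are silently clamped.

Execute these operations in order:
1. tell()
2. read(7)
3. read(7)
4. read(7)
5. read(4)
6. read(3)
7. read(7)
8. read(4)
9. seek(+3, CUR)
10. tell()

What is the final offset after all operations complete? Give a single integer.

Answer: 16

Derivation:
After 1 (tell()): offset=0
After 2 (read(7)): returned 'TQU9QYG', offset=7
After 3 (read(7)): returned 'O9WA4VU', offset=14
After 4 (read(7)): returned 'EG', offset=16
After 5 (read(4)): returned '', offset=16
After 6 (read(3)): returned '', offset=16
After 7 (read(7)): returned '', offset=16
After 8 (read(4)): returned '', offset=16
After 9 (seek(+3, CUR)): offset=16
After 10 (tell()): offset=16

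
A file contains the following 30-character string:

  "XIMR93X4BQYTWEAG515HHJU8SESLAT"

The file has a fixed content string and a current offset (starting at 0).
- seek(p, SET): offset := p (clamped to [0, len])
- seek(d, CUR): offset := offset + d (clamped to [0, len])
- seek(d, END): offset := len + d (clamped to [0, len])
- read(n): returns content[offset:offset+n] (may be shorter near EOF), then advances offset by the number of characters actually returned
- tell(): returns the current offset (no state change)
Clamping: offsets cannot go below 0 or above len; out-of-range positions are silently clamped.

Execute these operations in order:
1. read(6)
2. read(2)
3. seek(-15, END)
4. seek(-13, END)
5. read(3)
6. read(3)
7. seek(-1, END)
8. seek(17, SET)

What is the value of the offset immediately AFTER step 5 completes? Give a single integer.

Answer: 20

Derivation:
After 1 (read(6)): returned 'XIMR93', offset=6
After 2 (read(2)): returned 'X4', offset=8
After 3 (seek(-15, END)): offset=15
After 4 (seek(-13, END)): offset=17
After 5 (read(3)): returned '15H', offset=20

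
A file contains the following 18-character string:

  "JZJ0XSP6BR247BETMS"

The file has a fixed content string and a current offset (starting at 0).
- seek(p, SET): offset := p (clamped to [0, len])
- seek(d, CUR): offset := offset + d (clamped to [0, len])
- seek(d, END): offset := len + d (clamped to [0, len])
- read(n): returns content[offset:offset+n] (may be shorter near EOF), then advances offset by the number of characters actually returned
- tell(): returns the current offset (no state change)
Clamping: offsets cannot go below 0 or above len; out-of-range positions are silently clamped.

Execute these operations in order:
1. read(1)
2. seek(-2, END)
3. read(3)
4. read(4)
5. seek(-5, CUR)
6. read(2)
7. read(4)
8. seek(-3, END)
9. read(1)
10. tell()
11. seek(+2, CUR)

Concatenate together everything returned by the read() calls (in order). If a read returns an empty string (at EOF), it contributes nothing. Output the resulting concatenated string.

After 1 (read(1)): returned 'J', offset=1
After 2 (seek(-2, END)): offset=16
After 3 (read(3)): returned 'MS', offset=18
After 4 (read(4)): returned '', offset=18
After 5 (seek(-5, CUR)): offset=13
After 6 (read(2)): returned 'BE', offset=15
After 7 (read(4)): returned 'TMS', offset=18
After 8 (seek(-3, END)): offset=15
After 9 (read(1)): returned 'T', offset=16
After 10 (tell()): offset=16
After 11 (seek(+2, CUR)): offset=18

Answer: JMSBETMST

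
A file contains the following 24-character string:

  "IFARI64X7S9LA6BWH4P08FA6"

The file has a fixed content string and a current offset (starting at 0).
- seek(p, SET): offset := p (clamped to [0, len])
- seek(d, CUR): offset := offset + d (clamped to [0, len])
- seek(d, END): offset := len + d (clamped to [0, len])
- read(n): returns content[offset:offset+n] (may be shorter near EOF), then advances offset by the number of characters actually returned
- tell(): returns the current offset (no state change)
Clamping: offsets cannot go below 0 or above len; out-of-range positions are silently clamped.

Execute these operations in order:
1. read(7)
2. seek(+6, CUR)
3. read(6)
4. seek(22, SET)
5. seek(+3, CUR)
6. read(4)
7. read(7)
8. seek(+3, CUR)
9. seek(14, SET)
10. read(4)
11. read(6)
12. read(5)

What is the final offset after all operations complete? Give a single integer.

Answer: 24

Derivation:
After 1 (read(7)): returned 'IFARI64', offset=7
After 2 (seek(+6, CUR)): offset=13
After 3 (read(6)): returned '6BWH4P', offset=19
After 4 (seek(22, SET)): offset=22
After 5 (seek(+3, CUR)): offset=24
After 6 (read(4)): returned '', offset=24
After 7 (read(7)): returned '', offset=24
After 8 (seek(+3, CUR)): offset=24
After 9 (seek(14, SET)): offset=14
After 10 (read(4)): returned 'BWH4', offset=18
After 11 (read(6)): returned 'P08FA6', offset=24
After 12 (read(5)): returned '', offset=24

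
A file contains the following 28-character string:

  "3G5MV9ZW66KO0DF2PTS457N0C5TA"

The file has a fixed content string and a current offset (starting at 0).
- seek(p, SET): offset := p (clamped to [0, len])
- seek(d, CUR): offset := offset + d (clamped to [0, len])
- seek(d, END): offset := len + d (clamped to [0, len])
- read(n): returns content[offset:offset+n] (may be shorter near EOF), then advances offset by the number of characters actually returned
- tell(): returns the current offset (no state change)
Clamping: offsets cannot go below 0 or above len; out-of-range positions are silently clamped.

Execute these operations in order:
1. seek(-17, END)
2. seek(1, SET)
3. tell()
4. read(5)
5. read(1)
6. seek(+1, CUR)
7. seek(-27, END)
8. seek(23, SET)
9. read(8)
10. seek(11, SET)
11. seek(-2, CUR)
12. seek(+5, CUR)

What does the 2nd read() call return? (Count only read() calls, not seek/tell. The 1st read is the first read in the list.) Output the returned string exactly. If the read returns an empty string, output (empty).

After 1 (seek(-17, END)): offset=11
After 2 (seek(1, SET)): offset=1
After 3 (tell()): offset=1
After 4 (read(5)): returned 'G5MV9', offset=6
After 5 (read(1)): returned 'Z', offset=7
After 6 (seek(+1, CUR)): offset=8
After 7 (seek(-27, END)): offset=1
After 8 (seek(23, SET)): offset=23
After 9 (read(8)): returned '0C5TA', offset=28
After 10 (seek(11, SET)): offset=11
After 11 (seek(-2, CUR)): offset=9
After 12 (seek(+5, CUR)): offset=14

Answer: Z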